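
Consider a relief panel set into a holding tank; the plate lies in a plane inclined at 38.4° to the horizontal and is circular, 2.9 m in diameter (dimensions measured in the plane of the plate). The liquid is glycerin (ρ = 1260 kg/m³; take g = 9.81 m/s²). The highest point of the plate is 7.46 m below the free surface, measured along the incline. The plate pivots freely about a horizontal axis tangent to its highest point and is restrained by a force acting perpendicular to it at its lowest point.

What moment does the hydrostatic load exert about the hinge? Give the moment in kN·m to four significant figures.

M ≈ 681.8 kN·m

γ = ρg = 1260 × 9.81 / 1000 = 12.3606 kN/m³.
Let θ = 38.4° be the plate's angle to the horizontal; measure y along the incline from where the plane meets the free surface. Vertical depth h = y·sinθ with sinθ = 0.621148.
The centroid is at the centre, 1.45 m below the top of the plate, so y_c = 7.46 + 1.45 = 8.91 m and h_c = 8.91 × 0.621148 = 5.53443 m.
A = π(1.45)² = 6.6052 m².
Resultant F = γ·h_c·A = 12.3606 × 5.53443 × 6.6052 = 451.854 kN.
I_c = πr⁴/4 = π × 1.45⁴/4 = 3.47186 m⁴.
Centre of pressure: y_p = y_c + I_c/(y_c·A) = 8.91 + 3.47186/(8.91 × 6.6052) = 8.91 + 0.0589927 = 8.96899 m along the plane.
The resultant acts 1.45 + 0.0589927 = 1.50899 m (along the plate) below the hinge at the top edge, so the moment about the hinge is M = F × 1.50899 = 451.854 × 1.50899 = 681.843 kN·m.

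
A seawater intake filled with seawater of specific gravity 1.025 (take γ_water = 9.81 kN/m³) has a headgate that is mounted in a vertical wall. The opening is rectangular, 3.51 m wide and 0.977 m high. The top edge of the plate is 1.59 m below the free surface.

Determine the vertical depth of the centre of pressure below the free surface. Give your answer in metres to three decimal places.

γ = 1.025 × 9.81 = 10.05525 kN/m³.
The centroid lies 0.977/2 = 0.4885 m below the top edge, so the centroid depth is h_c = 1.59 + 0.4885 = 2.0785 m.
A = 3.51 × 0.977 = 3.42927 m².
Resultant F = γ·h_c·A = 10.05525 × 2.0785 × 3.42927 = 71.6712 kN.
I_c = b·h³/12 = 3.51 × 0.977³/12 = 0.272778 m⁴.
Centre of pressure: y_p = y_c + I_c/(y_c·A) = 2.0785 + 0.272778/(2.0785 × 3.42927) = 2.0785 + 0.0382699 = 2.11677 m along the plane.

h_p = 2.117 m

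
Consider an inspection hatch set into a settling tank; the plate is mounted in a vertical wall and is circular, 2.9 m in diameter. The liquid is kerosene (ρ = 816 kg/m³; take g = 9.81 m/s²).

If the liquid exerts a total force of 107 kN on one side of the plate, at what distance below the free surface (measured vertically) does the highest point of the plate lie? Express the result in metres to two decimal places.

d_top ≈ 0.57 m

γ = ρg = 816 × 9.81 / 1000 = 8.00496 kN/m³.
A = π(1.45)² = 6.6052 m².
From F = γ·h_c·A, the centroid depth is h_c = 107/(8.00496 × 6.6052) = 2.02367 m.
The centroid is at the centre, 1.45 m below the top of the plate, so the highest point sits at h_top = 2.02367 − 1.45 = 0.57367 m below the surface.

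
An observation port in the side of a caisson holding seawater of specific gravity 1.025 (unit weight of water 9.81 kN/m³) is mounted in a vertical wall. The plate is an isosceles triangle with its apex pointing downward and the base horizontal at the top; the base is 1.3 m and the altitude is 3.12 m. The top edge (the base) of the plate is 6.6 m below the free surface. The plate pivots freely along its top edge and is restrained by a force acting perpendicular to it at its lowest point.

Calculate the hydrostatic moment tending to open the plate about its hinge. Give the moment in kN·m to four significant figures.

γ = 1.025 × 9.81 = 10.05525 kN/m³.
With the apex down, the centroid sits h/3 = 3.12/3 = 1.04 m below the base (the top edge), so the centroid depth is h_c = 6.6 + 1.04 = 7.64 m.
A = ½ × 1.3 × 3.12 = 2.028 m².
Resultant F = γ·h_c·A = 10.05525 × 7.64 × 2.028 = 155.795 kN.
I_c = b·h³/36 = 1.3 × 3.12³/36 = 1.09674 m⁴.
Centre of pressure: y_p = y_c + I_c/(y_c·A) = 7.64 + 1.09674/(7.64 × 2.028) = 7.64 + 0.0707852 = 7.71079 m along the plane.
The resultant acts 1.04 + 0.0707852 = 1.11079 m (along the plate) below the hinge at the top edge, so the moment about the hinge is M = F × 1.11079 = 155.795 × 1.11079 = 173.056 kN·m.

M ≈ 173.1 kN·m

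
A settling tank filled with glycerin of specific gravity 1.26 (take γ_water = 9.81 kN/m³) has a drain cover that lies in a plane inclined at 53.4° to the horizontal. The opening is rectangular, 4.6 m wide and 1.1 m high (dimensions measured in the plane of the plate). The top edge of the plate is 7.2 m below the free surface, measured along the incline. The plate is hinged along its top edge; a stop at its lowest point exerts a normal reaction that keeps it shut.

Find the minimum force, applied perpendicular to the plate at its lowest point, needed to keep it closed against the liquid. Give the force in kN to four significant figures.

P ≈ 199.2 kN

γ = 1.26 × 9.81 = 12.3606 kN/m³.
Let θ = 53.4° be the plate's angle to the horizontal; measure y along the incline from where the plane meets the free surface. Vertical depth h = y·sinθ with sinθ = 0.802817.
The centroid lies 1.1/2 = 0.55 m below the top edge, so y_c = 7.2 + 0.55 = 7.75 m and h_c = 7.75 × 0.802817 = 6.22183 m.
A = 4.6 × 1.1 = 5.06 m².
Resultant F = γ·h_c·A = 12.3606 × 6.22183 × 5.06 = 389.142 kN.
I_c = b·h³/12 = 4.6 × 1.1³/12 = 0.510217 m⁴.
Centre of pressure: y_p = y_c + I_c/(y_c·A) = 7.75 + 0.510217/(7.75 × 5.06) = 7.75 + 0.0130108 = 7.76301 m along the plane.
The resultant acts 0.55 + 0.0130108 = 0.563011 m (along the plate) below the hinge at the top edge, so the moment about the hinge is M = F × 0.563011 = 389.142 × 0.563011 = 219.091 kN·m.
A normal force at the bottom, 1.1 m from the hinge, must supply this moment: P = 219.091/1.1 = 199.174 kN.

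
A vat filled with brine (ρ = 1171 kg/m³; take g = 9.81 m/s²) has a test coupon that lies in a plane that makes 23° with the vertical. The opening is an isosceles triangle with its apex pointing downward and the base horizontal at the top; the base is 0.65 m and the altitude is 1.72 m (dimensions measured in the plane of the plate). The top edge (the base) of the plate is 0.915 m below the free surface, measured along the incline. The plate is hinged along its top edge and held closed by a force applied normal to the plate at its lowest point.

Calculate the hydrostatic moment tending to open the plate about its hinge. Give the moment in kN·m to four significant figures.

γ = ρg = 1171 × 9.81 / 1000 = 11.48751 kN/m³.
The plate makes 23° with the vertical, i.e. θ = 90° − 23° = 67° to the horizontal. Measuring y along the incline from the free-surface line, vertical depth h = y·sinθ with sinθ = 0.920505.
With the apex down, the centroid sits h/3 = 1.72/3 = 0.573333 m below the base (the top edge), so y_c = 0.915 + 0.573333 = 1.48833 m and h_c = 1.48833 × 0.920505 = 1.37002 m.
A = ½ × 0.65 × 1.72 = 0.559 m².
Resultant F = γ·h_c·A = 11.48751 × 1.37002 × 0.559 = 8.79761 kN.
I_c = b·h³/36 = 0.65 × 1.72³/36 = 0.0918748 m⁴.
Centre of pressure: y_p = y_c + I_c/(y_c·A) = 1.48833 + 0.0918748/(1.48833 × 0.559) = 1.48833 + 0.11043 = 1.59876 m along the plane.
The resultant acts 0.573333 + 0.11043 = 0.683763 m (along the plate) below the hinge at the top edge, so the moment about the hinge is M = F × 0.683763 = 8.79761 × 0.683763 = 6.01548 kN·m.

M ≈ 6.015 kN·m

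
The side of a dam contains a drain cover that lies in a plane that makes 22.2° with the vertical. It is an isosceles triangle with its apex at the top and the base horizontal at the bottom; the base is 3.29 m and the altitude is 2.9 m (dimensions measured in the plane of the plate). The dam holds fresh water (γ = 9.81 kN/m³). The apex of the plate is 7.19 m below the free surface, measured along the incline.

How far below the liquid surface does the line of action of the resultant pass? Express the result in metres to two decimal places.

h_p = 8.49 m

γ = 9.81 kN/m³.
The plate makes 22.2° with the vertical, i.e. θ = 90° − 22.2° = 67.8° to the horizontal. Measuring y along the incline from the free-surface line, vertical depth h = y·sinθ with sinθ = 0.925871.
With the apex up, the centroid sits 2h/3 = 2 × 2.9/3 = 1.93333 m below the apex, so y_c = 7.19 + 1.93333 = 9.12333 m and h_c = 9.12333 × 0.925871 = 8.44703 m.
A = ½ × 3.29 × 2.9 = 4.7705 m².
Resultant F = γ·h_c·A = 9.81 × 8.44703 × 4.7705 = 395.309 kN.
I_c = b·h³/36 = 3.29 × 2.9³/36 = 2.22888 m⁴.
Centre of pressure: y_p = y_c + I_c/(y_c·A) = 9.12333 + 2.22888/(9.12333 × 4.7705) = 9.12333 + 0.0512117 = 9.17454 m along the plane.
Vertically, h_p = y_p·sinθ = 9.17454 × 0.925871 = 8.49444 m.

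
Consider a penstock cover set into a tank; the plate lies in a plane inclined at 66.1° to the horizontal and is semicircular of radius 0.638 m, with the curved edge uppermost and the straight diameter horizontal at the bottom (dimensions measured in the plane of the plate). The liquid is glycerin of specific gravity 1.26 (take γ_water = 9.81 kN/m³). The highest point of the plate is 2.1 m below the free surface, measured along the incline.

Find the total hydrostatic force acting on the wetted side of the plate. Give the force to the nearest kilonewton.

F ≈ 18 kN

γ = 1.26 × 9.81 = 12.3606 kN/m³.
Let θ = 66.1° be the plate's angle to the horizontal; measure y along the incline from where the plane meets the free surface. Vertical depth h = y·sinθ with sinθ = 0.914254.
The centroid lies 4r/(3π) = 0.270776 m above the diameter, so r − 4r/(3π) = 0.638 − 0.270776 = 0.367224 m below the topmost point, so y_c = 2.1 + 0.367224 = 2.46722 m and h_c = 2.46722 × 0.914254 = 2.25567 m.
A = πr²/2 = π × 0.638²/2 = 0.639383 m².
Resultant F = γ·h_c·A = 12.3606 × 2.25567 × 0.639383 = 17.8269 kN.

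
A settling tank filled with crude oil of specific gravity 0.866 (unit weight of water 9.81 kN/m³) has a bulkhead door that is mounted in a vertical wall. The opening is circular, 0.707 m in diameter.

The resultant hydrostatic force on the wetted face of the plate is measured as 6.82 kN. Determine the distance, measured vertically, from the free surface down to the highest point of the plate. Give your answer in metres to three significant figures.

d_top ≈ 1.69 m

γ = 0.866 × 9.81 = 8.49546 kN/m³.
A = π(0.3535)² = 0.39258 m².
From F = γ·h_c·A, the centroid depth is h_c = 6.82/(8.49546 × 0.39258) = 2.04489 m.
The centroid is at the centre, 0.3535 m below the top of the plate, so the highest point sits at h_top = 2.04489 − 0.3535 = 1.69139 m below the surface.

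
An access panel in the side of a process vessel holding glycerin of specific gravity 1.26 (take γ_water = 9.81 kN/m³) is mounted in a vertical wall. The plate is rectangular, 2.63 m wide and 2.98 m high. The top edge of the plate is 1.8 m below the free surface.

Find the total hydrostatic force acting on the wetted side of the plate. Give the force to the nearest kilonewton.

F ≈ 319 kN

γ = 1.26 × 9.81 = 12.3606 kN/m³.
The centroid lies 2.98/2 = 1.49 m below the top edge, so the centroid depth is h_c = 1.8 + 1.49 = 3.29 m.
A = 2.63 × 2.98 = 7.8374 m².
Resultant F = γ·h_c·A = 12.3606 × 3.29 × 7.8374 = 318.719 kN.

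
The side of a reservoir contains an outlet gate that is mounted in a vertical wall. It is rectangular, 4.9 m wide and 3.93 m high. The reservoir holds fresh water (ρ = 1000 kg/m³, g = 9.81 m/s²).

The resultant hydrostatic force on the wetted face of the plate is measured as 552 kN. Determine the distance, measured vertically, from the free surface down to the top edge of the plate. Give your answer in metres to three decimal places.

γ = ρg = 1000 × 9.81 = 9810 N/m³ = 9.81 kN/m³.
A = 4.9 × 3.93 = 19.257 m².
From F = γ·h_c·A, the centroid depth is h_c = 552/(9.81 × 19.257) = 2.92201 m.
The centroid lies 3.93/2 = 1.965 m below the top edge, so the top edge sits at h_top = 2.92201 − 1.965 = 0.95701 m below the surface.

d_top ≈ 0.957 m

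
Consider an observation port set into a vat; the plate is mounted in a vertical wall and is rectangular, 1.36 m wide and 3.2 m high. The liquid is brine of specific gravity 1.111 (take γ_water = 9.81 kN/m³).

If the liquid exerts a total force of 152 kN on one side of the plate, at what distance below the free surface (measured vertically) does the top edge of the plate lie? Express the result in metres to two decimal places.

d_top ≈ 1.60 m

γ = 1.111 × 9.81 = 10.89891 kN/m³.
A = 1.36 × 3.2 = 4.352 m².
From F = γ·h_c·A, the centroid depth is h_c = 152/(10.89891 × 4.352) = 3.20458 m.
The centroid lies 3.2/2 = 1.6 m below the top edge, so the top edge sits at h_top = 3.20458 − 1.6 = 1.60458 m below the surface.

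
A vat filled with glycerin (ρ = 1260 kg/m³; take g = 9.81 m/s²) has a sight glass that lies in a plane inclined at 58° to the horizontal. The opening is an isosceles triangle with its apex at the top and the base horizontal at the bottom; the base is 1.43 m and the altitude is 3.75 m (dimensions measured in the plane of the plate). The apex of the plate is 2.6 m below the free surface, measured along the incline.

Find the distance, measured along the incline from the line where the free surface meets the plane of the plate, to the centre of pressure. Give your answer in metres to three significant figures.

y_p = 5.25 m

γ = ρg = 1260 × 9.81 / 1000 = 12.3606 kN/m³.
Let θ = 58° be the plate's angle to the horizontal; measure y along the incline from where the plane meets the free surface. Vertical depth h = y·sinθ with sinθ = 0.848048.
With the apex up, the centroid sits 2h/3 = 2 × 3.75/3 = 2.5 m below the apex, so y_c = 2.6 + 2.5 = 5.1 m and h_c = 5.1 × 0.848048 = 4.32504 m.
A = ½ × 1.43 × 3.75 = 2.68125 m².
Resultant F = γ·h_c·A = 12.3606 × 4.32504 × 2.68125 = 143.34 kN.
I_c = b·h³/36 = 1.43 × 3.75³/36 = 2.09473 m⁴.
Centre of pressure: y_p = y_c + I_c/(y_c·A) = 5.1 + 2.09473/(5.1 × 2.68125) = 5.1 + 0.153187 = 5.25319 m along the plane.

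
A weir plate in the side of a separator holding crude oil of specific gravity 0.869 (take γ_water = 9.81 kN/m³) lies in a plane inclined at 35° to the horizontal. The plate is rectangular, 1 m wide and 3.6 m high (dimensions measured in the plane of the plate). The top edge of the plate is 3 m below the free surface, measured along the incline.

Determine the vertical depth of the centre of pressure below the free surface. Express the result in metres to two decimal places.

γ = 0.869 × 9.81 = 8.52489 kN/m³.
Let θ = 35° be the plate's angle to the horizontal; measure y along the incline from where the plane meets the free surface. Vertical depth h = y·sinθ with sinθ = 0.573576.
The centroid lies 3.6/2 = 1.8 m below the top edge, so y_c = 3 + 1.8 = 4.8 m and h_c = 4.8 × 0.573576 = 2.75316 m.
A = 1 × 3.6 = 3.6 m².
Resultant F = γ·h_c·A = 8.52489 × 2.75316 × 3.6 = 84.4934 kN.
I_c = b·h³/12 = 1 × 3.6³/12 = 3.888 m⁴.
Centre of pressure: y_p = y_c + I_c/(y_c·A) = 4.8 + 3.888/(4.8 × 3.6) = 4.8 + 0.225 = 5.025 m along the plane.
Vertically, h_p = y_p·sinθ = 5.025 × 0.573576 = 2.88222 m.

h_p = 2.88 m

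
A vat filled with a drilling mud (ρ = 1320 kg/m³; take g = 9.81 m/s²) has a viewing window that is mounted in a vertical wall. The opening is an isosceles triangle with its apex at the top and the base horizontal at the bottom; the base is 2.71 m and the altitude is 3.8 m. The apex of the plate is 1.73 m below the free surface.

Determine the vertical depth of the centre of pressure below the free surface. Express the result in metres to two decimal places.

h_p = 4.45 m

γ = ρg = 1320 × 9.81 / 1000 = 12.9492 kN/m³.
With the apex up, the centroid sits 2h/3 = 2 × 3.8/3 = 2.53333 m below the apex, so the centroid depth is h_c = 1.73 + 2.53333 = 4.26333 m.
A = ½ × 2.71 × 3.8 = 5.149 m².
Resultant F = γ·h_c·A = 12.9492 × 4.26333 × 5.149 = 284.259 kN.
I_c = b·h³/36 = 2.71 × 3.8³/36 = 4.13064 m⁴.
Centre of pressure: y_p = y_c + I_c/(y_c·A) = 4.26333 + 4.13064/(4.26333 × 5.149) = 4.26333 + 0.188168 = 4.4515 m along the plane.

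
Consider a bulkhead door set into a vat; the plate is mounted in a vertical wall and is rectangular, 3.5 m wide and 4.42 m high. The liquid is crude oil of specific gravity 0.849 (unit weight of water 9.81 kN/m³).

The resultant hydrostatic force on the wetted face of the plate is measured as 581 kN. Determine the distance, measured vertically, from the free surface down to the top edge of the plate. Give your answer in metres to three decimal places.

γ = 0.849 × 9.81 = 8.32869 kN/m³.
A = 3.5 × 4.42 = 15.47 m².
From F = γ·h_c·A, the centroid depth is h_c = 581/(8.32869 × 15.47) = 4.5093 m.
The centroid lies 4.42/2 = 2.21 m below the top edge, so the top edge sits at h_top = 4.5093 − 2.21 = 2.2993 m below the surface.

d_top ≈ 2.299 m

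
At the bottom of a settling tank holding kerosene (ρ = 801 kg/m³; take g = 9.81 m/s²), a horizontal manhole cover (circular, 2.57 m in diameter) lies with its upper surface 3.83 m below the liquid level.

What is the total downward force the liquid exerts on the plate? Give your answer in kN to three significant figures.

F ≈ 156 kN

γ = ρg = 801 × 9.81 / 1000 = 7.85781 kN/m³.
The plate is horizontal, so pressure is uniform at p = γ·h = 7.85781 × 3.83 = 30.0954 kN/m².
A = π(1.285)² = 5.18748 m².
F = p·A = 30.0954 × 5.18748 = 156.119 kN.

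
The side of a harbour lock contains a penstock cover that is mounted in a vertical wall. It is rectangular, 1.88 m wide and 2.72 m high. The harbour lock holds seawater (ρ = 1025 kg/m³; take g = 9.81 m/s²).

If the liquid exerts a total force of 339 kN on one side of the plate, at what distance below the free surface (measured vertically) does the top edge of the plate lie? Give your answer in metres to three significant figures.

γ = ρg = 1025 × 9.81 / 1000 = 10.05525 kN/m³.
A = 1.88 × 2.72 = 5.1136 m².
From F = γ·h_c·A, the centroid depth is h_c = 339/(10.05525 × 5.1136) = 6.59295 m.
The centroid lies 2.72/2 = 1.36 m below the top edge, so the top edge sits at h_top = 6.59295 − 1.36 = 5.23295 m below the surface.

d_top ≈ 5.23 m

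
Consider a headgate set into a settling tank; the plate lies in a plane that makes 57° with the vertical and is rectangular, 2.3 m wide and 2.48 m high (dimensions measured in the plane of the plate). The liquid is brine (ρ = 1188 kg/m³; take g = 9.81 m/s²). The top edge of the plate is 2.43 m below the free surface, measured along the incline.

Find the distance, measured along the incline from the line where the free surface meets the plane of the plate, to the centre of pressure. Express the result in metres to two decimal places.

γ = ρg = 1188 × 9.81 / 1000 = 11.65428 kN/m³.
The plate makes 57° with the vertical, i.e. θ = 90° − 57° = 33° to the horizontal. Measuring y along the incline from the free-surface line, vertical depth h = y·sinθ with sinθ = 0.544639.
The centroid lies 2.48/2 = 1.24 m below the top edge, so y_c = 2.43 + 1.24 = 3.67 m and h_c = 3.67 × 0.544639 = 1.99883 m.
A = 2.3 × 2.48 = 5.704 m².
Resultant F = γ·h_c·A = 11.65428 × 1.99883 × 5.704 = 132.874 kN.
I_c = b·h³/12 = 2.3 × 2.48³/12 = 2.92349 m⁴.
Centre of pressure: y_p = y_c + I_c/(y_c·A) = 3.67 + 2.92349/(3.67 × 5.704) = 3.67 + 0.139655 = 3.80965 m along the plane.

y_p = 3.81 m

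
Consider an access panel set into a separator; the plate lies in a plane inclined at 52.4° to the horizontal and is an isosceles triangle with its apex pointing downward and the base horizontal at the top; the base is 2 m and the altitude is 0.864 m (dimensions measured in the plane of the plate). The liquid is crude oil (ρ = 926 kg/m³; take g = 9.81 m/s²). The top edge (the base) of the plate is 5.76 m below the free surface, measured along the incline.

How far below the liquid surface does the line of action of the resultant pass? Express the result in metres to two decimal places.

h_p = 4.80 m

γ = ρg = 926 × 9.81 / 1000 = 9.08406 kN/m³.
Let θ = 52.4° be the plate's angle to the horizontal; measure y along the incline from where the plane meets the free surface. Vertical depth h = y·sinθ with sinθ = 0.792290.
With the apex down, the centroid sits h/3 = 0.864/3 = 0.288 m below the base (the top edge), so y_c = 5.76 + 0.288 = 6.048 m and h_c = 6.048 × 0.792290 = 4.79177 m.
A = ½ × 2 × 0.864 = 0.864 m².
Resultant F = γ·h_c·A = 9.08406 × 4.79177 × 0.864 = 37.6088 kN.
I_c = b·h³/36 = 2 × 0.864³/36 = 0.0358318 m⁴.
Centre of pressure: y_p = y_c + I_c/(y_c·A) = 6.048 + 0.0358318/(6.048 × 0.864) = 6.048 + 0.00685714 = 6.05486 m along the plane.
Vertically, h_p = y_p·sinθ = 6.05486 × 0.792290 = 4.79721 m.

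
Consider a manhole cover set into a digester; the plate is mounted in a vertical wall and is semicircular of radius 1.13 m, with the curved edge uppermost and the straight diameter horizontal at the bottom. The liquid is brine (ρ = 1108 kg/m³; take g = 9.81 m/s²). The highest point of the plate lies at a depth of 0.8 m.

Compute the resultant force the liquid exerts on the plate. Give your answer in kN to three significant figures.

γ = ρg = 1108 × 9.81 / 1000 = 10.86948 kN/m³.
The centroid lies 4r/(3π) = 0.479587 m above the diameter, so r − 4r/(3π) = 1.13 − 0.479587 = 0.650413 m below the topmost point, so the centroid depth is h_c = 0.8 + 0.650413 = 1.45041 m.
A = πr²/2 = π × 1.13²/2 = 2.00575 m².
Resultant F = γ·h_c·A = 10.86948 × 1.45041 × 2.00575 = 31.6211 kN.

F ≈ 31.6 kN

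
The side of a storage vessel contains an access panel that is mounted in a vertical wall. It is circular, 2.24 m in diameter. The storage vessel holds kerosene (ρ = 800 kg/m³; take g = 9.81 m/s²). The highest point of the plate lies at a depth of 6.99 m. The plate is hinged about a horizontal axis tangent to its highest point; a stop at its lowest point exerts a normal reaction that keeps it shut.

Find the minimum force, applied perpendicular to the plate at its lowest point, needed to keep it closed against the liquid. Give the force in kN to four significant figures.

γ = ρg = 800 × 9.81 / 1000 = 7.848 kN/m³.
The centroid is at the centre, 1.12 m below the top of the plate, so the centroid depth is h_c = 6.99 + 1.12 = 8.11 m.
A = π(1.12)² = 3.94081 m².
Resultant F = γ·h_c·A = 7.848 × 8.11 × 3.94081 = 250.822 kN.
I_c = πr⁴/4 = π × 1.12⁴/4 = 1.23584 m⁴.
Centre of pressure: y_p = y_c + I_c/(y_c·A) = 8.11 + 1.23584/(8.11 × 3.94081) = 8.11 + 0.0386684 = 8.14867 m along the plane.
The resultant acts 1.12 + 0.0386684 = 1.15867 m (along the plate) below the hinge at the top edge, so the moment about the hinge is M = F × 1.15867 = 250.822 × 1.15867 = 290.62 kN·m.
A normal force at the bottom, 2.24 m from the hinge, must supply this moment: P = 290.62/2.24 = 129.741 kN.

P ≈ 129.7 kN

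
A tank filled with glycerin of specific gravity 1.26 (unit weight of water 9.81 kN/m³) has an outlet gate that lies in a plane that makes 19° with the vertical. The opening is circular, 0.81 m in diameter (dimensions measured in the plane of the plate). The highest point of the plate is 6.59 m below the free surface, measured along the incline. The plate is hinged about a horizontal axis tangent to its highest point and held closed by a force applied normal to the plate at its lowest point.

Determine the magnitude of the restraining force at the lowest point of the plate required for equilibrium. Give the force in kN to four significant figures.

P ≈ 21.37 kN

γ = 1.26 × 9.81 = 12.3606 kN/m³.
The plate makes 19° with the vertical, i.e. θ = 90° − 19° = 71° to the horizontal. Measuring y along the incline from the free-surface line, vertical depth h = y·sinθ with sinθ = 0.945519.
The centroid is at the centre, 0.405 m below the top of the plate, so y_c = 6.59 + 0.405 = 6.995 m and h_c = 6.995 × 0.945519 = 6.61391 m.
A = π(0.405)² = 0.5153 m².
Resultant F = γ·h_c·A = 12.3606 × 6.61391 × 0.5153 = 42.1268 kN.
I_c = πr⁴/4 = π × 0.405⁴/4 = 0.0211305 m⁴.
Centre of pressure: y_p = y_c + I_c/(y_c·A) = 6.995 + 0.0211305/(6.995 × 0.5153) = 6.995 + 0.00586222 = 7.00086 m along the plane.
The resultant acts 0.405 + 0.00586222 = 0.410862 m (along the plate) below the hinge at the top edge, so the moment about the hinge is M = F × 0.410862 = 42.1268 × 0.410862 = 17.3083 kN·m.
A normal force at the bottom, 0.81 m from the hinge, must supply this moment: P = 17.3083/0.81 = 21.3683 kN.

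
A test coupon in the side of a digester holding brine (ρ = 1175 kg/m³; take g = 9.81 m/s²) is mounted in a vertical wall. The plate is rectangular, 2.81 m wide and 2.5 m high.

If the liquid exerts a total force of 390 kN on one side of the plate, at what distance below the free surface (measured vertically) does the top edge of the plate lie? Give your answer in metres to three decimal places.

γ = ρg = 1175 × 9.81 / 1000 = 11.52675 kN/m³.
A = 2.81 × 2.5 = 7.025 m².
From F = γ·h_c·A, the centroid depth is h_c = 390/(11.52675 × 7.025) = 4.81628 m.
The centroid lies 2.5/2 = 1.25 m below the top edge, so the top edge sits at h_top = 4.81628 − 1.25 = 3.56628 m below the surface.

d_top ≈ 3.566 m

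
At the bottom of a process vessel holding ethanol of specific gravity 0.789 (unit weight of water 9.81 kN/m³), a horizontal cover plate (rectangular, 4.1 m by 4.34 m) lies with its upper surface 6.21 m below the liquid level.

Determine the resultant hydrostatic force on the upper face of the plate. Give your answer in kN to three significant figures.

F ≈ 855 kN

γ = 0.789 × 9.81 = 7.74009 kN/m³.
The plate is horizontal, so pressure is uniform at p = γ·h = 7.74009 × 6.21 = 48.066 kN/m².
A = 4.1 × 4.34 = 17.794 m².
F = p·A = 48.066 × 17.794 = 855.286 kN.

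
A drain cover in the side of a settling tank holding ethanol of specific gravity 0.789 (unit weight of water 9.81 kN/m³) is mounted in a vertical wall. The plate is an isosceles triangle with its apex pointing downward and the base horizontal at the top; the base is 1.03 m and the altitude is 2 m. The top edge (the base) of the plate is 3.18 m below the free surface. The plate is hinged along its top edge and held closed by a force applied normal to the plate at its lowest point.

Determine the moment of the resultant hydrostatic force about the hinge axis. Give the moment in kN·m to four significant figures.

γ = 0.789 × 9.81 = 7.74009 kN/m³.
With the apex down, the centroid sits h/3 = 2/3 = 0.666667 m below the base (the top edge), so the centroid depth is h_c = 3.18 + 0.666667 = 3.84667 m.
A = ½ × 1.03 × 2 = 1.03 m².
Resultant F = γ·h_c·A = 7.74009 × 3.84667 × 1.03 = 30.6668 kN.
I_c = b·h³/36 = 1.03 × 2³/36 = 0.228889 m⁴.
Centre of pressure: y_p = y_c + I_c/(y_c·A) = 3.84667 + 0.228889/(3.84667 × 1.03) = 3.84667 + 0.0577701 = 3.90444 m along the plane.
The resultant acts 0.666667 + 0.0577701 = 0.724437 m (along the plate) below the hinge at the top edge, so the moment about the hinge is M = F × 0.724437 = 30.6668 × 0.724437 = 22.2162 kN·m.

M ≈ 22.22 kN·m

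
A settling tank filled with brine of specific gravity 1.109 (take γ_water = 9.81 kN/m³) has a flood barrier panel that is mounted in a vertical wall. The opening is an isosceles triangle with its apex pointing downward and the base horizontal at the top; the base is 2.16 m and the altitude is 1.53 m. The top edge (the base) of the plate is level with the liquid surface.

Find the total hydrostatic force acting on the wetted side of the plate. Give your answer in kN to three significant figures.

γ = 1.109 × 9.81 = 10.87929 kN/m³.
With the apex down, the centroid sits h/3 = 1.53/3 = 0.51 m below the base (the top edge), so the centroid depth is h_c = 0.51 m.
A = ½ × 2.16 × 1.53 = 1.6524 m².
Resultant F = γ·h_c·A = 10.87929 × 0.51 × 1.6524 = 9.16824 kN.

F ≈ 9.17 kN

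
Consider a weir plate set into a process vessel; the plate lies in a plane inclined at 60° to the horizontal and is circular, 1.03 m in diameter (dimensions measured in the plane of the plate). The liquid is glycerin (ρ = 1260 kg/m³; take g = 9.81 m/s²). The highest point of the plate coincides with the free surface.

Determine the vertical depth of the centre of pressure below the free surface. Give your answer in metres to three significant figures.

γ = ρg = 1260 × 9.81 / 1000 = 12.3606 kN/m³.
Let θ = 60° be the plate's angle to the horizontal; measure y along the incline from where the plane meets the free surface. Vertical depth h = y·sinθ with sinθ = 0.866025.
The centroid is at the centre, 0.515 m below the top of the plate, so y_c = 0.515 m and h_c = 0.515 × 0.866025 = 0.446003 m.
A = π(0.515)² = 0.833229 m².
Resultant F = γ·h_c·A = 12.3606 × 0.446003 × 0.833229 = 4.59348 kN.
I_c = πr⁴/4 = π × 0.515⁴/4 = 0.0552483 m⁴.
Centre of pressure: y_p = y_c + I_c/(y_c·A) = 0.515 + 0.0552483/(0.515 × 0.833229) = 0.515 + 0.12875 = 0.64375 m along the plane.
Vertically, h_p = y_p·sinθ = 0.64375 × 0.866025 = 0.557504 m.

h_p = 0.558 m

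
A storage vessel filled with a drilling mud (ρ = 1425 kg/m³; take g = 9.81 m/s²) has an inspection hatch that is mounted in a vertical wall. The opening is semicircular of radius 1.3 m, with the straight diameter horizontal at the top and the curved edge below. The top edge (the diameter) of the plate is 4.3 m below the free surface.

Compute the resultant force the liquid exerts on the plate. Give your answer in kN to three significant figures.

F ≈ 180 kN

γ = ρg = 1425 × 9.81 / 1000 = 13.97925 kN/m³.
The centroid of a semicircle lies 4r/(3π) = 0.551737 m from the diameter, here below the top edge, so the centroid depth is h_c = 4.3 + 0.551737 = 4.85174 m.
A = πr²/2 = π × 1.3²/2 = 2.65465 m².
Resultant F = γ·h_c·A = 13.97925 × 4.85174 × 2.65465 = 180.048 kN.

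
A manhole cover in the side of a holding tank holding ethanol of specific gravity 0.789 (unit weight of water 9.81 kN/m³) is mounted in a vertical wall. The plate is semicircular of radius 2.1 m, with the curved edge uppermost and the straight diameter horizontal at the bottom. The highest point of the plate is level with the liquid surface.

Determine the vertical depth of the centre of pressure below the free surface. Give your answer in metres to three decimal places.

h_p = 1.464 m

γ = 0.789 × 9.81 = 7.74009 kN/m³.
The centroid lies 4r/(3π) = 0.891268 m above the diameter, so r − 4r/(3π) = 2.1 − 0.891268 = 1.20873 m below the topmost point, so the centroid depth is h_c = 1.20873 m.
A = πr²/2 = π × 2.1²/2 = 6.92721 m².
Resultant F = γ·h_c·A = 7.74009 × 1.20873 × 6.92721 = 64.8088 kN.
I_c = (π/8 − 8/(9π))·r⁴ = 0.109757 × 2.1⁴ = 2.13457 m⁴.
Centre of pressure: y_p = y_c + I_c/(y_c·A) = 1.20873 + 2.13457/(1.20873 × 6.92721) = 1.20873 + 0.254931 = 1.46366 m along the plane.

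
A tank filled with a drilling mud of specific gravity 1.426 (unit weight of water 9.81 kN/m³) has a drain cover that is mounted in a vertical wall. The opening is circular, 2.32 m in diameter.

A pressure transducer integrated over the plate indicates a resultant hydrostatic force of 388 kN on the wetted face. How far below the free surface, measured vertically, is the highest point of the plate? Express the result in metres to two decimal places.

d_top ≈ 5.40 m

γ = 1.426 × 9.81 = 13.98906 kN/m³.
A = π(1.16)² = 4.22733 m².
From F = γ·h_c·A, the centroid depth is h_c = 388/(13.98906 × 4.22733) = 6.56111 m.
The centroid is at the centre, 1.16 m below the top of the plate, so the highest point sits at h_top = 6.56111 − 1.16 = 5.40111 m below the surface.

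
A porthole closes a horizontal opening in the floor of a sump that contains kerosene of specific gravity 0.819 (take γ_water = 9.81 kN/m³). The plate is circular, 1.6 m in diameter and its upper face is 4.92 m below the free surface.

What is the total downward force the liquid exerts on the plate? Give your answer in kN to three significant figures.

γ = 0.819 × 9.81 = 8.03439 kN/m³.
The plate is horizontal, so pressure is uniform at p = γ·h = 8.03439 × 4.92 = 39.5292 kN/m².
A = π(0.8)² = 2.01062 m².
F = p·A = 39.5292 × 2.01062 = 79.4782 kN.

F ≈ 79.5 kN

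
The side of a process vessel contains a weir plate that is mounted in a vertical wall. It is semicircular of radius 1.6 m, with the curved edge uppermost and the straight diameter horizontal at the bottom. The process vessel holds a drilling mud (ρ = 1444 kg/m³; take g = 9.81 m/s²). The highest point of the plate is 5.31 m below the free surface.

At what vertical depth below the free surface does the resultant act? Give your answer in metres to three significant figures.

h_p = 6.26 m

γ = ρg = 1444 × 9.81 / 1000 = 14.16564 kN/m³.
The centroid lies 4r/(3π) = 0.679061 m above the diameter, so r − 4r/(3π) = 1.6 − 0.679061 = 0.920939 m below the topmost point, so the centroid depth is h_c = 5.31 + 0.920939 = 6.23094 m.
A = πr²/2 = π × 1.6²/2 = 4.02124 m².
Resultant F = γ·h_c·A = 14.16564 × 6.23094 × 4.02124 = 354.936 kN.
I_c = (π/8 − 8/(9π))·r⁴ = 0.109757 × 1.6⁴ = 0.719303 m⁴.
Centre of pressure: y_p = y_c + I_c/(y_c·A) = 6.23094 + 0.719303/(6.23094 × 4.02124) = 6.23094 + 0.0287077 = 6.25965 m along the plane.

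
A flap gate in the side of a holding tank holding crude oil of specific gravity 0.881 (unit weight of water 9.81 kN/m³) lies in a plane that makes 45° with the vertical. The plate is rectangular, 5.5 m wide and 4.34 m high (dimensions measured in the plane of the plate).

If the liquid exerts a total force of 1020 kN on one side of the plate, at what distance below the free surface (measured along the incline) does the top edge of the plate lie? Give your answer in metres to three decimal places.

γ = 0.881 × 9.81 = 8.64261 kN/m³.
A = 5.5 × 4.34 = 23.87 m².
From F = γ·h_c·A, the centroid depth is h_c = 1020/(8.64261 × 23.87) = 4.94428 m.
The plate makes 45° with the vertical, i.e. θ = 90° − 45° = 45° to the horizontal. Measuring y along the incline from the free-surface line, vertical depth h = y·sinθ with sinθ = 0.707107.
Along the incline, y_c = h_c/sinθ = 4.94428/0.707107 = 6.99227 m.
The centroid lies 4.34/2 = 2.17 m below the top edge, so the top edge sits at y_top = 6.99227 − 2.17 = 4.82227 m along the incline.

y_top ≈ 4.822 m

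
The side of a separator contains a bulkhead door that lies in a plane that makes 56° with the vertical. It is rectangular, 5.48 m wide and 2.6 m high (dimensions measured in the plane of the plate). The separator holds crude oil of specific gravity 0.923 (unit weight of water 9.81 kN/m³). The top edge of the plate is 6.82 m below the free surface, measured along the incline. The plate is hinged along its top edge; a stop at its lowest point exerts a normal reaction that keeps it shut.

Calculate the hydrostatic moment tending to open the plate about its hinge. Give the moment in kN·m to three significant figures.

M ≈ 802 kN·m

γ = 0.923 × 9.81 = 9.05463 kN/m³.
The plate makes 56° with the vertical, i.e. θ = 90° − 56° = 34° to the horizontal. Measuring y along the incline from the free-surface line, vertical depth h = y·sinθ with sinθ = 0.559193.
The centroid lies 2.6/2 = 1.3 m below the top edge, so y_c = 6.82 + 1.3 = 8.12 m and h_c = 8.12 × 0.559193 = 4.54065 m.
A = 5.48 × 2.6 = 14.248 m².
Resultant F = γ·h_c·A = 9.05463 × 4.54065 × 14.248 = 585.791 kN.
I_c = b·h³/12 = 5.48 × 2.6³/12 = 8.02637 m⁴.
Centre of pressure: y_p = y_c + I_c/(y_c·A) = 8.12 + 8.02637/(8.12 × 14.248) = 8.12 + 0.069376 = 8.18938 m along the plane.
The resultant acts 1.3 + 0.069376 = 1.36938 m (along the plate) below the hinge at the top edge, so the moment about the hinge is M = F × 1.36938 = 585.791 × 1.36938 = 802.17 kN·m.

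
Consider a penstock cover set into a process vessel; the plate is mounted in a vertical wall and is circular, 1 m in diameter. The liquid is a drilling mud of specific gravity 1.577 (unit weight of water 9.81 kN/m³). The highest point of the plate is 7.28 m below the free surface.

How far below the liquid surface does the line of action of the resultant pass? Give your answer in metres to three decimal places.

h_p = 7.788 m

γ = 1.577 × 9.81 = 15.47037 kN/m³.
The centroid is at the centre, 0.5 m below the top of the plate, so the centroid depth is h_c = 7.28 + 0.5 = 7.78 m.
A = π(0.5)² = 0.785398 m².
Resultant F = γ·h_c·A = 15.47037 × 7.78 × 0.785398 = 94.5301 kN.
I_c = πr⁴/4 = π × 0.5⁴/4 = 0.0490874 m⁴.
Centre of pressure: y_p = y_c + I_c/(y_c·A) = 7.78 + 0.0490874/(7.78 × 0.785398) = 7.78 + 0.00803342 = 7.78803 m along the plane.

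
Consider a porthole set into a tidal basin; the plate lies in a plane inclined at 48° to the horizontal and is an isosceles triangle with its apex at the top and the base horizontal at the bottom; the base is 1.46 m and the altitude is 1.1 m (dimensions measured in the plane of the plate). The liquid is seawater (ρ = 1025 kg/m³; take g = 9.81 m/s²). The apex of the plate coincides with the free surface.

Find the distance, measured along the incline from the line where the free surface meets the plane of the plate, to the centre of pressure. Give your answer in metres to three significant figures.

γ = ρg = 1025 × 9.81 / 1000 = 10.05525 kN/m³.
Let θ = 48° be the plate's angle to the horizontal; measure y along the incline from where the plane meets the free surface. Vertical depth h = y·sinθ with sinθ = 0.743145.
With the apex up, the centroid sits 2h/3 = 2 × 1.1/3 = 0.733333 m below the apex, so y_c = 0.733333 m and h_c = 0.733333 × 0.743145 = 0.544973 m.
A = ½ × 1.46 × 1.1 = 0.803 m².
Resultant F = γ·h_c·A = 10.05525 × 0.544973 × 0.803 = 4.40031 kN.
I_c = b·h³/36 = 1.46 × 1.1³/36 = 0.0539794 m⁴.
Centre of pressure: y_p = y_c + I_c/(y_c·A) = 0.733333 + 0.0539794/(0.733333 × 0.803) = 0.733333 + 0.0916666 = 0.825 m along the plane.

y_p = 0.825 m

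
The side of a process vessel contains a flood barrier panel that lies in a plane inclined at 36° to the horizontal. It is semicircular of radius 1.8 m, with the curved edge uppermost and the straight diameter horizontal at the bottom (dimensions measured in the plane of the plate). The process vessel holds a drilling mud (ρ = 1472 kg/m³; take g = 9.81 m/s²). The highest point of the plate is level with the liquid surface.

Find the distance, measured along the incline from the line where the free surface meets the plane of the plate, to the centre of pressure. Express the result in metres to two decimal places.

γ = ρg = 1472 × 9.81 / 1000 = 14.44032 kN/m³.
Let θ = 36° be the plate's angle to the horizontal; measure y along the incline from where the plane meets the free surface. Vertical depth h = y·sinθ with sinθ = 0.587785.
The centroid lies 4r/(3π) = 0.763944 m above the diameter, so r − 4r/(3π) = 1.8 − 0.763944 = 1.03606 m below the topmost point, so y_c = 1.03606 m and h_c = 1.03606 × 0.587785 = 0.608981 m.
A = πr²/2 = π × 1.8²/2 = 5.08938 m².
Resultant F = γ·h_c·A = 14.44032 × 0.608981 × 5.08938 = 44.7554 kN.
I_c = (π/8 − 8/(9π))·r⁴ = 0.109757 × 1.8⁴ = 1.15219 m⁴.
Centre of pressure: y_p = y_c + I_c/(y_c·A) = 1.03606 + 1.15219/(1.03606 × 5.08938) = 1.03606 + 0.218512 = 1.25457 m along the plane.

y_p = 1.25 m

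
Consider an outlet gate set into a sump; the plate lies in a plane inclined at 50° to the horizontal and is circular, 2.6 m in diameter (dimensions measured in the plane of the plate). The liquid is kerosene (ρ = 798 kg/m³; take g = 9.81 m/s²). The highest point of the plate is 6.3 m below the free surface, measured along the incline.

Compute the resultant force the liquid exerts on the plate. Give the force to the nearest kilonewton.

γ = ρg = 798 × 9.81 / 1000 = 7.82838 kN/m³.
Let θ = 50° be the plate's angle to the horizontal; measure y along the incline from where the plane meets the free surface. Vertical depth h = y·sinθ with sinθ = 0.766044.
The centroid is at the centre, 1.3 m below the top of the plate, so y_c = 6.3 + 1.3 = 7.6 m and h_c = 7.6 × 0.766044 = 5.82193 m.
A = π(1.3)² = 5.30929 m².
Resultant F = γ·h_c·A = 7.82838 × 5.82193 × 5.30929 = 241.978 kN.

F ≈ 242 kN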